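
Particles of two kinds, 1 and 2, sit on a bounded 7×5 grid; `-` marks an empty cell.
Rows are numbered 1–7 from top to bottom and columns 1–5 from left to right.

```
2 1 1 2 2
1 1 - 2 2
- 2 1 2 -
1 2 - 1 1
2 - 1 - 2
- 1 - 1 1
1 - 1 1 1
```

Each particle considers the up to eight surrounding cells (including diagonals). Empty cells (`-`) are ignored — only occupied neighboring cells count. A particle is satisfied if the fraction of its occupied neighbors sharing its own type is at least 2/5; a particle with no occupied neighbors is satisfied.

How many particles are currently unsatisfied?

Row 1: (1,1)2 0/3 ✗ · (1,2)1 3/4 ✓ · (1,3)1 2/4 ✓ · (1,4)2 3/4 ✓ · (1,5)2 3/3 ✓
Row 2: (2,1)1 2/4 ✓ · (2,2)1 4/6 ✓ · (2,4)2 4/6 ✓ · (2,5)2 4/4 ✓
Row 3: (3,2)2 1/5 ✗ · (3,3)1 2/6 ✗ · (3,4)2 2/5 ✓
Row 4: (4,1)1 0/3 ✗ · (4,2)2 2/5 ✓ · (4,4)1 3/5 ✓ · (4,5)1 1/3 ✗
Row 5: (5,1)2 1/3 ✗ · (5,3)1 3/4 ✓ · (5,5)2 0/4 ✗
Row 6: (6,2)1 3/4 ✓ · (6,4)1 5/6 ✓ · (6,5)1 3/4 ✓
Row 7: (7,1)1 1/1 ✓ · (7,3)1 3/3 ✓ · (7,4)1 4/4 ✓ · (7,5)1 3/3 ✓
Unsatisfied: (1,1), (3,2), (3,3), (4,1), (4,5), (5,1), (5,5) — 7 in total.

7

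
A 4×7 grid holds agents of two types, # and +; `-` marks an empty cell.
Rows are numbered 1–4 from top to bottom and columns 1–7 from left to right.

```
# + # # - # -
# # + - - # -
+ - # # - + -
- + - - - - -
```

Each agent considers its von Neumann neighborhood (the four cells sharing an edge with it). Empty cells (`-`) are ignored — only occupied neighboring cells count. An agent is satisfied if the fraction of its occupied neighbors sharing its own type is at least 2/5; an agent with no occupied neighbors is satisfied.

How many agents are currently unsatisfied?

(1,1)# 1/2 ✓
(1,2)+ 0/3 ✗
(1,3)# 1/3 ✗
(1,4)# 1/1 ✓
(1,6)# 1/1 ✓
(2,1)# 2/3 ✓
(2,2)# 1/3 ✗
(2,3)+ 0/3 ✗
(2,6)# 1/2 ✓
(3,1)+ 0/1 ✗
(3,3)# 1/2 ✓
(3,4)# 1/1 ✓
(3,6)+ 0/1 ✗
(4,2)+ 0/0 ✓
Unsatisfied: (1,2), (1,3), (2,2), (2,3), (3,1), (3,6) — 6 in total.

6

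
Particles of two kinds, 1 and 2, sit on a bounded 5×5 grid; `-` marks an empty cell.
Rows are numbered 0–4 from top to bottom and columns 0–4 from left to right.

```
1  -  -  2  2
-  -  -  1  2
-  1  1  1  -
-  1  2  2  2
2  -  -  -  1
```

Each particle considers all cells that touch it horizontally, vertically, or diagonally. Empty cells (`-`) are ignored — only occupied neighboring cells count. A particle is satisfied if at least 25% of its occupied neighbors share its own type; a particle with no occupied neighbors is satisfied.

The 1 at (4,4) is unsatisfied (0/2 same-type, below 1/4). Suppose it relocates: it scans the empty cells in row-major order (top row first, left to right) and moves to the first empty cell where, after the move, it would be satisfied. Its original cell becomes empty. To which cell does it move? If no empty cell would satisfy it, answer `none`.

Vacating (4,4). Empty cells in order:
  (0,1): 1/1 same-type → satisfied — stop here.

(0,1)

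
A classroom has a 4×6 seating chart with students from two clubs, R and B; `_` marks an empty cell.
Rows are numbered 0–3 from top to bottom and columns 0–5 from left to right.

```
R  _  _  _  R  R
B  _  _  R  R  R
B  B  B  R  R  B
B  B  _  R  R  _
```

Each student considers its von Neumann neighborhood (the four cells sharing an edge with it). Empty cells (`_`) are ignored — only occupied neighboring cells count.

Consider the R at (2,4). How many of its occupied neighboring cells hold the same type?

3

Occupied neighbors of (2,4): (1,4)=R, (3,4)=R, (2,3)=R, (2,5)=B.
Same type (R): 3 of 4.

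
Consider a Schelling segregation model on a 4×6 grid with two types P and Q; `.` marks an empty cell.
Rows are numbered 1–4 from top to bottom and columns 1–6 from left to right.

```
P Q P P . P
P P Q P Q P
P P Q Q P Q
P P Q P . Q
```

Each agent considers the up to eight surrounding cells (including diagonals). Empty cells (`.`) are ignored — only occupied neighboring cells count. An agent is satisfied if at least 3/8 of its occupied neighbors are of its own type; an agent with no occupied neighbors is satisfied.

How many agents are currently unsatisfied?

(1,1)P 2/3 ✓
(1,2)Q 1/5 ✗
(1,3)P 3/5 ✓
(1,4)P 2/4 ✓
(1,6)P 1/2 ✓
(2,1)P 4/5 ✓
(2,2)P 5/8 ✓
(2,3)Q 3/8 ✓
(2,4)P 3/7 ✓
(2,5)Q 2/7 ✗
(2,6)P 2/4 ✓
(3,1)P 5/5 ✓
(3,2)P 5/8 ✓
(3,3)Q 3/8 ✓
(3,4)Q 4/7 ✓
(3,5)P 3/7 ✓
(3,6)Q 2/4 ✓
(4,1)P 3/3 ✓
(4,2)P 3/5 ✓
(4,3)Q 2/5 ✓
(4,4)P 1/4 ✗
(4,6)Q 1/2 ✓
Unsatisfied: (1,2), (2,5), (4,4) — 3 in total.

3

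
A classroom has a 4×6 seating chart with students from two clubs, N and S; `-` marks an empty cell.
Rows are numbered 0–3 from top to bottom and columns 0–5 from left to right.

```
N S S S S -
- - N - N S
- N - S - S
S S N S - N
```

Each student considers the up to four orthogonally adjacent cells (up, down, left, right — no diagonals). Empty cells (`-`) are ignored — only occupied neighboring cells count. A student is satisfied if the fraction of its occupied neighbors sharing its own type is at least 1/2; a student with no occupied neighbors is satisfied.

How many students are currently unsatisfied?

Row 0: (0,0)N 0/1 unhappy · (0,1)S 1/2 ok · (0,2)S 2/3 ok · (0,3)S 2/2 ok · (0,4)S 1/2 ok
Row 1: (1,2)N 0/1 unhappy · (1,4)N 0/2 unhappy · (1,5)S 1/2 ok
Row 2: (2,1)N 0/1 unhappy · (2,3)S 1/1 ok · (2,5)S 1/2 ok
Row 3: (3,0)S 1/1 ok · (3,1)S 1/3 unhappy · (3,2)N 0/2 unhappy · (3,3)S 1/2 ok · (3,5)N 0/1 unhappy
Unsatisfied: (0,0), (1,2), (1,4), (2,1), (3,1), (3,2), (3,5) — 7 in total.

7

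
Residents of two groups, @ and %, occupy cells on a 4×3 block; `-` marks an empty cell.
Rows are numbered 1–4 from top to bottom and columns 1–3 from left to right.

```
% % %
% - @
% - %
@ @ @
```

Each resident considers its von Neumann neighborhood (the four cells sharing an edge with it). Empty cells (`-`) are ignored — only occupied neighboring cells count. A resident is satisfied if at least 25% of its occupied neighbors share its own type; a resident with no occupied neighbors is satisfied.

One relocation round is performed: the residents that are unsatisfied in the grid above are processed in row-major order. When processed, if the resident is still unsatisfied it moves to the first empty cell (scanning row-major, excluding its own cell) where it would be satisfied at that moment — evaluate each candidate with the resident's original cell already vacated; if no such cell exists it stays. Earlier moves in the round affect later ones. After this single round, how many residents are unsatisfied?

Initially unsatisfied (in order): (2,3), (3,3).
  (2,3) → (3,2).
  (3,3) → (2,2).
Resulting grid:
% % %
% % -
% @ -
@ @ @
All satisfied now.

0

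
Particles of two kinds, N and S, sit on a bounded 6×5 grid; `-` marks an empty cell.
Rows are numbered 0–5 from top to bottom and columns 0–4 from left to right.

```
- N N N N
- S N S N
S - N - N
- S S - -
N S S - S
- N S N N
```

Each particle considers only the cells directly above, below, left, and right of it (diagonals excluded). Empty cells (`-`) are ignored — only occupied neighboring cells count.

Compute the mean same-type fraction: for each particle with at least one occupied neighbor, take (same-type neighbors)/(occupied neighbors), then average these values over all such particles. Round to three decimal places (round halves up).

0.517

(0,1)N 1/2
(0,2)N 3/3
(0,3)N 2/3
(0,4)N 2/2
(1,1)S 0/2
(1,2)N 2/4
(1,3)S 0/3
(1,4)N 2/3
(2,0)S — no occupied neighbors
(2,2)N 1/2
(2,4)N 1/1
(3,1)S 2/2
(3,2)S 2/3
(4,0)N 0/1
(4,1)S 2/4
(4,2)S 3/3
(4,4)S 0/1
(5,1)N 0/2
(5,2)S 1/3
(5,3)N 1/2
(5,4)N 1/2
Sum over 20 particles: 1/2 + 3/3 + 2/3 + 2/2 + 0/2 + 2/4 + 0/3 + 2/3 + 1/2 + 1/1 + 2/2 + 2/3 + 0/1 + 2/4 + 3/3 + 0/1 + 0/2 + 1/3 + 1/2 + 1/2 = 31/3; mean = 31/3 ÷ 20 = 31/60 = 0.516666… → 0.517.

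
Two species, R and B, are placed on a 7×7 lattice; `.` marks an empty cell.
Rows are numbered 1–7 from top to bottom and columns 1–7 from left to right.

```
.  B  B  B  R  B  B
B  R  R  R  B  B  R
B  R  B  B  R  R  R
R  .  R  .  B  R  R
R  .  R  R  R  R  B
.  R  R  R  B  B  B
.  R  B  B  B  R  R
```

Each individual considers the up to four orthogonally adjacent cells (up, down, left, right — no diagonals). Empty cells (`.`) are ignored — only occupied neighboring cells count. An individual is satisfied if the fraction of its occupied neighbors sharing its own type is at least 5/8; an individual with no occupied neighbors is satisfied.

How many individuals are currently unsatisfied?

29

(1,2)B 1/2 ✗
(1,3)B 2/3 ✓
(1,4)B 1/3 ✗
(1,5)R 0/3 ✗
(1,6)B 2/3 ✓
(1,7)B 1/2 ✗
(2,1)B 1/2 ✗
(2,2)R 2/4 ✗
(2,3)R 2/4 ✗
(2,4)R 1/4 ✗
(2,5)B 1/4 ✗
(2,6)B 2/4 ✗
(2,7)R 1/3 ✗
(3,1)B 1/3 ✗
(3,2)R 1/3 ✗
(3,3)B 1/4 ✗
(3,4)B 1/3 ✗
(3,5)R 1/4 ✗
(3,6)R 3/4 ✓
(3,7)R 3/3 ✓
(4,1)R 1/2 ✗
(4,3)R 1/2 ✗
(4,5)B 0/3 ✗
(4,6)R 3/4 ✓
(4,7)R 2/3 ✓
(5,1)R 1/1 ✓
(5,3)R 3/3 ✓
(5,4)R 3/3 ✓
(5,5)R 2/4 ✗
(5,6)R 2/4 ✗
(5,7)B 1/3 ✗
(6,2)R 2/2 ✓
(6,3)R 3/4 ✓
(6,4)R 2/4 ✗
(6,5)B 2/4 ✗
(6,6)B 2/4 ✗
(6,7)B 2/3 ✓
(7,2)R 1/2 ✗
(7,3)B 1/3 ✗
(7,4)B 2/3 ✓
(7,5)B 2/3 ✓
(7,6)R 1/3 ✗
(7,7)R 1/2 ✗
Unsatisfied: (1,2), (1,4), (1,5), (1,7), (2,1), (2,2), (2,3), (2,4), (2,5), (2,6), (2,7), (3,1), (3,2), (3,3), (3,4), (3,5), (4,1), (4,3), (4,5), (5,5), (5,6), (5,7), (6,4), (6,5), (6,6), (7,2), (7,3), (7,6), (7,7) — 29 in total.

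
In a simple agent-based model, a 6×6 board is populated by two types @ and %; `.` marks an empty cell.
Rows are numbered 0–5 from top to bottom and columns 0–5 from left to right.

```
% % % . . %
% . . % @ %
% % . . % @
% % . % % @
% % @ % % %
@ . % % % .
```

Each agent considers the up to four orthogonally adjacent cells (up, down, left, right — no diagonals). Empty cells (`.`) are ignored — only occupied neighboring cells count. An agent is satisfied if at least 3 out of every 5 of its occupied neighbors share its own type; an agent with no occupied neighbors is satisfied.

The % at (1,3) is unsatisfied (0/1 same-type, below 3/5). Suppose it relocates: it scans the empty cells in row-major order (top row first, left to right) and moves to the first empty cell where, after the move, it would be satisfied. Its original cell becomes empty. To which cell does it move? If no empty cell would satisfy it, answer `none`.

(0,3)

Vacating (1,3). Empty cells in order:
  (0,3): 1/1 same-type → satisfied — stop here.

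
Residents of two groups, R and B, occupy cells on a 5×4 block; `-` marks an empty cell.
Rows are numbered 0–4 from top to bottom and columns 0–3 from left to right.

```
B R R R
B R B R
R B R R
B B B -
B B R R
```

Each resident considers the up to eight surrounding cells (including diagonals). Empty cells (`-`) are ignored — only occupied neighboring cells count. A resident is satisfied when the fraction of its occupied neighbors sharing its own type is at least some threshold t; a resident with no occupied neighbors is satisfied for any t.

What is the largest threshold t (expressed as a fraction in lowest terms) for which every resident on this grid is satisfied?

1/8

Row 0: (0,0)B 1/3 · (0,1)R 2/5 · (0,2)R 4/5 · (0,3)R 2/3
Row 1: (1,0)B 2/5 · (1,1)R 4/8 · (1,2)B 1/8 · (1,3)R 4/5
Row 2: (2,0)R 1/5 · (2,1)B 5/8 · (2,2)R 3/7 · (2,3)R 2/4
Row 3: (3,0)B 4/5 · (3,1)B 5/8 · (3,2)B 3/7
Row 4: (4,0)B 3/3 · (4,1)B 4/5 · (4,2)R 1/4 · (4,3)R 1/2
The smallest same-type fraction is 1/8 at (1,2), which reduces to 1/8. Any threshold above that leaves this resident unsatisfied.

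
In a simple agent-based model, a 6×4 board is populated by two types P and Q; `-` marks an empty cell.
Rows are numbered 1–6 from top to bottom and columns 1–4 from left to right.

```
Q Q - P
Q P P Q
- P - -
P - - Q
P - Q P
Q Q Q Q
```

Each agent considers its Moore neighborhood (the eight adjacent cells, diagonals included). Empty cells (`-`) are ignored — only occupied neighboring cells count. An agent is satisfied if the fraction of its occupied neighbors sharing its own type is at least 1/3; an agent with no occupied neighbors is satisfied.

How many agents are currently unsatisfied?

2

(1,1)Q 2/3 satisfied
(1,2)Q 2/4 satisfied
(1,4)P 1/2 satisfied
(2,1)Q 2/4 satisfied
(2,2)P 2/5 satisfied
(2,3)P 3/5 satisfied
(2,4)Q 0/2 not
(3,2)P 3/4 satisfied
(4,1)P 2/2 satisfied
(4,4)Q 1/2 satisfied
(5,1)P 1/3 satisfied
(5,3)Q 4/5 satisfied
(5,4)P 0/4 not
(6,1)Q 1/2 satisfied
(6,2)Q 3/4 satisfied
(6,3)Q 3/4 satisfied
(6,4)Q 2/3 satisfied
Unsatisfied: (2,4), (5,4) — 2 in total.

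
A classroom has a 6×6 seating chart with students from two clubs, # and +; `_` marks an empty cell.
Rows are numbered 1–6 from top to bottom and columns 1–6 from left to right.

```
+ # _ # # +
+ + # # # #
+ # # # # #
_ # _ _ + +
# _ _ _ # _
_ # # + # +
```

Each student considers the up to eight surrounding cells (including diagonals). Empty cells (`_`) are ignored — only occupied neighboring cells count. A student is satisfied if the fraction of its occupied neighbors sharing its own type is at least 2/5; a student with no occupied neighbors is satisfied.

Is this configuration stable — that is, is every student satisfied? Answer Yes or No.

No

Row 1: (1,1)+ 2/3 ✓ · (1,2)# 1/4 ✗ · (1,4)# 4/4 ✓ · (1,5)# 4/5 ✓ · (1,6)+ 0/3 ✗
Row 2: (2,1)+ 3/5 ✓ · (2,2)+ 3/7 ✓ · (2,3)# 6/7 ✓ · (2,4)# 7/7 ✓ · (2,5)# 7/8 ✓ · (2,6)# 4/5 ✓
Row 3: (3,1)+ 2/4 ✓ · (3,2)# 3/6 ✓ · (3,3)# 5/6 ✓ · (3,4)# 5/6 ✓ · (3,5)# 5/7 ✓ · (3,6)# 3/5 ✓
Row 4: (4,2)# 3/4 ✓ · (4,5)+ 1/5 ✗ · (4,6)+ 1/4 ✗
Row 5: (5,1)# 2/2 ✓ · (5,5)# 1/5 ✗
Row 6: (6,2)# 2/2 ✓ · (6,3)# 1/2 ✓ · (6,4)+ 0/3 ✗ · (6,5)# 1/3 ✗ · (6,6)+ 0/2 ✗
For instance (1,2) has only 1/4 same-type neighbors, below 2/5.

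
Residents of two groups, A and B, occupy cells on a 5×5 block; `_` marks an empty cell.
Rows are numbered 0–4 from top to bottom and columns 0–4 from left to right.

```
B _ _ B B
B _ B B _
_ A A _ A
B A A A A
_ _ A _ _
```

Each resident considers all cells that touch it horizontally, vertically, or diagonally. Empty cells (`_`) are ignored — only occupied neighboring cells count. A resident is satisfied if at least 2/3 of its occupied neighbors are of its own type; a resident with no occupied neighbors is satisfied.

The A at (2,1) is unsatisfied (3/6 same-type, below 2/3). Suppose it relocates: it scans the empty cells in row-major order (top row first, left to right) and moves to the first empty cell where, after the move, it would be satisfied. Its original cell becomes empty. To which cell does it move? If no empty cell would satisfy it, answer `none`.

(2,3)

Vacating (2,1). Empty cells in order:
  (0,1): 0/3 same-type → still unsatisfied.
  (0,2): 0/3 same-type → still unsatisfied.
  (1,1): 1/4 same-type → still unsatisfied.
  (1,4): 1/4 same-type → still unsatisfied.
  (2,0): 1/3 same-type → still unsatisfied.
  (2,3): 5/7 same-type → satisfied — stop here.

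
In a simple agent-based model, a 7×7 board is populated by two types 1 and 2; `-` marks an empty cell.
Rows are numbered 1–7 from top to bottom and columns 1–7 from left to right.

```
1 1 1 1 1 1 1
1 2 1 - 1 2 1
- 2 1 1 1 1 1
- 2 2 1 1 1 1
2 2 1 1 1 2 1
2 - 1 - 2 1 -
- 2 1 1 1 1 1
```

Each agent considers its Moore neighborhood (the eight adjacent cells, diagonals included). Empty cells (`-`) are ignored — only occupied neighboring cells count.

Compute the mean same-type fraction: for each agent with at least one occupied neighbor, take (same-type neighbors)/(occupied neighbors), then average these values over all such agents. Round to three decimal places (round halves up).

0.678

(1,1)1 2/3
(1,2)1 4/5
(1,3)1 3/4
(1,4)1 4/4
(1,5)1 3/4
(1,6)1 4/5
(1,7)1 2/3
(2,1)1 2/4
(2,2)2 1/7
(2,3)1 5/7
(2,5)1 6/7
(2,6)2 0/8
(2,7)1 4/5
(3,2)2 3/6
(3,3)1 3/7
(3,4)1 6/7
(3,5)1 6/7
(3,6)1 7/8
(3,7)1 4/5
(4,2)2 4/6
(4,3)2 3/8
(4,4)1 7/8
(4,5)1 7/8
(4,6)1 7/8
(4,7)1 4/5
(5,1)2 3/3
(5,2)2 4/6
(5,3)1 3/6
(5,4)1 5/7
(5,5)1 5/7
(5,6)2 1/7
(5,7)1 3/4
(6,1)2 3/3
(6,3)1 4/6
(6,5)2 1/7
(6,6)1 5/7
(7,2)2 1/3
(7,3)1 2/3
(7,4)1 3/4
(7,5)1 3/4
(7,6)1 3/4
(7,7)1 2/2
Sum over 42 agents: 2/3 + 4/5 + 3/4 + 4/4 + 3/4 + 4/5 + 2/3 + 2/4 + 1/7 + 5/7 + 6/7 + 0/8 + 4/5 + 3/6 + 3/7 + 6/7 + 6/7 + 7/8 + 4/5 + 4/6 + 3/8 + 7/8 + 7/8 + 7/8 + 4/5 + 3/3 + 4/6 + 3/6 + 5/7 + 5/7 + 1/7 + 3/4 + 3/3 + 4/6 + 1/7 + 5/7 + 1/3 + 2/3 + 3/4 + 3/4 + 3/4 + 2/2 = 4787/168; mean = 4787/168 ÷ 42 = 4787/7056 = 0.678429… → 0.678.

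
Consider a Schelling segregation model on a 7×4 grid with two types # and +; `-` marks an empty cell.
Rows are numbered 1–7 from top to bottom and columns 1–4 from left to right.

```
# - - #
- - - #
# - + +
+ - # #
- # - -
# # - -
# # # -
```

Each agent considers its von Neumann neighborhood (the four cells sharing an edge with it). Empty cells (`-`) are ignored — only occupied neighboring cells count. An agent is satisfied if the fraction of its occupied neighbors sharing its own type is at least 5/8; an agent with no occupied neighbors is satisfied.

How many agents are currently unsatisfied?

Row 1: (1,1)# 0/0 satisfied · (1,4)# 1/1 satisfied
Row 2: (2,4)# 1/2 not
Row 3: (3,1)# 0/1 not · (3,3)+ 1/2 not · (3,4)+ 1/3 not
Row 4: (4,1)+ 0/1 not · (4,3)# 1/2 not · (4,4)# 1/2 not
Row 5: (5,2)# 1/1 satisfied
Row 6: (6,1)# 2/2 satisfied · (6,2)# 3/3 satisfied
Row 7: (7,1)# 2/2 satisfied · (7,2)# 3/3 satisfied · (7,3)# 1/1 satisfied
Unsatisfied: (2,4), (3,1), (3,3), (3,4), (4,1), (4,3), (4,4) — 7 in total.

7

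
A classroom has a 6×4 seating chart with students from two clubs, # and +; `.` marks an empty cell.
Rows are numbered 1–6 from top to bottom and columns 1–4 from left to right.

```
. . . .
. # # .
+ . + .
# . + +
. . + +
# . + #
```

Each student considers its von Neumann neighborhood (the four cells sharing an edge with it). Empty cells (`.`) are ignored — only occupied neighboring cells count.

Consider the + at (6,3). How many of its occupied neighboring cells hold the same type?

1

Occupied neighbors of (6,3): (5,3)=+, (6,4)=#.
Same type (+): 1 of 2.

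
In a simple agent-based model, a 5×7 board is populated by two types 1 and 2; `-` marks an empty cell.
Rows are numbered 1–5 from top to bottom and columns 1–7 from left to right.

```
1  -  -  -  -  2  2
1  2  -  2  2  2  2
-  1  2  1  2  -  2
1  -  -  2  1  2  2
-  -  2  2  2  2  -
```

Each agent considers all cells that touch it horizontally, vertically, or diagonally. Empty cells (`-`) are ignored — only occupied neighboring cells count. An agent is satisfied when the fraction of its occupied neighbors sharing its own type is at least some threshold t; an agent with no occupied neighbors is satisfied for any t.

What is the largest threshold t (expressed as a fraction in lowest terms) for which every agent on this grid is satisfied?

Row 1: (1,1)1 1/2 · (1,6)2 4/4 · (1,7)2 3/3
Row 2: (2,1)1 2/3 · (2,2)2 1/4 · (2,4)2 3/4 · (2,5)2 4/5 · (2,6)2 6/6 · (2,7)2 4/4
Row 3: (3,2)1 2/4 · (3,3)2 3/5 · (3,4)1 1/6 · (3,5)2 5/7 · (3,7)2 4/4
Row 4: (4,1)1 1/1 · (4,4)2 5/7 · (4,5)1 1/7 · (4,6)2 5/6 · (4,7)2 3/3
Row 5: (5,3)2 2/2 · (5,4)2 3/4 · (5,5)2 4/5 · (5,6)2 3/4
The smallest same-type fraction is 1/7 at (4,5), which reduces to 1/7. Any threshold above that leaves this agent unsatisfied.

1/7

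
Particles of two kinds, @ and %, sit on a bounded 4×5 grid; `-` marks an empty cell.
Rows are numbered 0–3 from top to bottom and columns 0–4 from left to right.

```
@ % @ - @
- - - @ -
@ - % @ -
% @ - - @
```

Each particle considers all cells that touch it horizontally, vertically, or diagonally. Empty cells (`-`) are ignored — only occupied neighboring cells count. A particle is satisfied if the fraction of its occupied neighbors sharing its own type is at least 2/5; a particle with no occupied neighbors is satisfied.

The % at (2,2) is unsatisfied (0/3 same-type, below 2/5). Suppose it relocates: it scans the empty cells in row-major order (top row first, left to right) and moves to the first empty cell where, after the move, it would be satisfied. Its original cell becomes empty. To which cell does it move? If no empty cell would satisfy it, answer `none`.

none

Vacating (2,2). Empty cells in order:
  (0,3): 0/3 same-type → still unsatisfied.
  (1,0): 1/3 same-type → still unsatisfied.
  (1,1): 1/4 same-type → still unsatisfied.
  (1,2): 1/4 same-type → still unsatisfied.
  (1,4): 0/3 same-type → still unsatisfied.
  (2,1): 1/3 same-type → still unsatisfied.
  (2,4): 0/3 same-type → still unsatisfied.
  (3,2): 0/2 same-type → still unsatisfied.
  (3,3): 0/2 same-type → still unsatisfied.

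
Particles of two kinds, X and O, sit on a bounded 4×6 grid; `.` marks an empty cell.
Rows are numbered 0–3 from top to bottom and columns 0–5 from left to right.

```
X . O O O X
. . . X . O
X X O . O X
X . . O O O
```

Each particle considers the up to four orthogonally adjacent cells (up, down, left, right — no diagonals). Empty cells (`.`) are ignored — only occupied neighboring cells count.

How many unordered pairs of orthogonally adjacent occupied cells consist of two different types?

Scan each occupied cell's neighbors to the right and below so each pair is counted once.
Row 0: O(0,2)–O(0,3)= O(0,3)–O(0,4)= O(0,3)–X(1,3)≠ O(0,4)–X(0,5)≠ X(0,5)–O(1,5)≠  → 3/5 unlike.
Row 1: O(1,5)–X(2,5)≠  → 1/1 unlike.
Row 2: X(2,0)–X(2,1)= X(2,0)–X(3,0)= X(2,1)–O(2,2)≠ O(2,4)–X(2,5)≠ O(2,4)–O(3,4)= X(2,5)–O(3,5)≠  → 3/6 unlike.
Row 3: O(3,3)–O(3,4)= O(3,4)–O(3,5)=  → 0/2 unlike.
Total adjacent occupied pairs: 14; unlike-type pairs: 7.

7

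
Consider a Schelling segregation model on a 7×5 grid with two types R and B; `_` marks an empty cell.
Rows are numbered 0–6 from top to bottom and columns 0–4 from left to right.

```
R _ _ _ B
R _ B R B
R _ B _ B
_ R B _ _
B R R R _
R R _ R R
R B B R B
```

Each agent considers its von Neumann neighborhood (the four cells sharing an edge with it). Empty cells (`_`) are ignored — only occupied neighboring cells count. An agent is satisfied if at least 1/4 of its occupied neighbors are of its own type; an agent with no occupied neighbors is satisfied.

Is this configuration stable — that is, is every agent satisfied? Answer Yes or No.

(0,0)R 1/1 ✓
(0,4)B 1/1 ✓
(1,0)R 2/2 ✓
(1,2)B 1/2 ✓
(1,3)R 0/2 ✗
(1,4)B 2/3 ✓
(2,0)R 1/1 ✓
(2,2)B 2/2 ✓
(2,4)B 1/1 ✓
(3,1)R 1/2 ✓
(3,2)B 1/3 ✓
(4,0)B 0/2 ✗
(4,1)R 3/4 ✓
(4,2)R 2/3 ✓
(4,3)R 2/2 ✓
(5,0)R 2/3 ✓
(5,1)R 2/3 ✓
(5,3)R 3/3 ✓
(5,4)R 1/2 ✓
(6,0)R 1/2 ✓
(6,1)B 1/3 ✓
(6,2)B 1/2 ✓
(6,3)R 1/3 ✓
(6,4)B 0/2 ✗
For instance (1,3) has only 0/2 same-type neighbors, below 1/4.

No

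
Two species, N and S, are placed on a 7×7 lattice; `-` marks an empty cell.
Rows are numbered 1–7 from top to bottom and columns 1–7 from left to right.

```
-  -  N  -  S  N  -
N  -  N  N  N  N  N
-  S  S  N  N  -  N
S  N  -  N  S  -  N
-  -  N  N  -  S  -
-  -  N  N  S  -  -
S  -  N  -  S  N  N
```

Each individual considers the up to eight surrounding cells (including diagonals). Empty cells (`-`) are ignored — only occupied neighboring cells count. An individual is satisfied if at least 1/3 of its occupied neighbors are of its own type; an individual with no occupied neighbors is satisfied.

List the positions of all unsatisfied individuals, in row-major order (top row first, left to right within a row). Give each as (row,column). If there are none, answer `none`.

(1,3)N 2/2 ok
(1,5)S 0/4 unhappy
(1,6)N 3/4 ok
(2,1)N 0/1 unhappy
(2,3)N 3/5 ok
(2,4)N 5/7 ok
(2,5)N 5/6 ok
(2,6)N 5/6 ok
(2,7)N 3/3 ok
(3,2)S 2/5 ok
(3,3)S 1/6 unhappy
(3,4)N 5/7 ok
(3,5)N 5/6 ok
(3,7)N 3/3 ok
(4,1)S 1/2 ok
(4,2)N 1/4 unhappy
(4,4)N 4/6 ok
(4,5)S 1/5 unhappy
(4,7)N 1/2 ok
(5,3)N 5/5 ok
(5,4)N 4/6 ok
(5,6)S 2/3 ok
(6,3)N 4/4 ok
(6,4)N 4/6 ok
(6,5)S 2/5 ok
(7,1)S 0/0 ok
(7,3)N 2/2 ok
(7,5)S 1/3 ok
(7,6)N 1/3 ok
(7,7)N 1/1 ok

(1,5), (2,1), (3,3), (4,2), (4,5)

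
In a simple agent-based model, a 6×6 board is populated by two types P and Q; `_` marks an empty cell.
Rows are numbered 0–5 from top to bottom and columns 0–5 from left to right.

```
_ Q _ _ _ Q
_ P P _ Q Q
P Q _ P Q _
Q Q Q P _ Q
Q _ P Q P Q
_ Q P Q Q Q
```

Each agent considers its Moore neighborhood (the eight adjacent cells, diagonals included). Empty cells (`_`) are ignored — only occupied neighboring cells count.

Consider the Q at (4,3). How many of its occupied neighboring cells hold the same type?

3

Occupied neighbors of (4,3): (3,2)=Q, (3,3)=P, (4,2)=P, (4,4)=P, (5,2)=P, (5,3)=Q, (5,4)=Q.
Same type (Q): 3 of 7.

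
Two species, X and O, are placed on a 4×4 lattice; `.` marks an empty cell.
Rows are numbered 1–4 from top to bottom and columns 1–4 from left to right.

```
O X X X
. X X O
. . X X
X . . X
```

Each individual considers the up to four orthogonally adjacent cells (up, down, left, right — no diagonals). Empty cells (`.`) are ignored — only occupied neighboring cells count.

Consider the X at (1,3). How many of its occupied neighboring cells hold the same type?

Occupied neighbors of (1,3): (2,3)=X, (1,2)=X, (1,4)=X.
Same type (X): 3 of 3.

3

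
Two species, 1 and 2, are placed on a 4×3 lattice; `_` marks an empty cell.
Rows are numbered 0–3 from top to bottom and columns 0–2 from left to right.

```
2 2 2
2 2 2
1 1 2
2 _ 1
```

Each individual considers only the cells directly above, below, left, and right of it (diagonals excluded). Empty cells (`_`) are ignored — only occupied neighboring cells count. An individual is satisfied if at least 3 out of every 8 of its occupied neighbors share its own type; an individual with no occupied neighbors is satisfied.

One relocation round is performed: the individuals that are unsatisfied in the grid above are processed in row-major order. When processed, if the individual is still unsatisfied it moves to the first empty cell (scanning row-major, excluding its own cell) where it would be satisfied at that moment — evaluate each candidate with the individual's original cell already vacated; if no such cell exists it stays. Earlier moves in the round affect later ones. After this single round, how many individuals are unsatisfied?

Initially unsatisfied (in order): (2,0), (2,1), (2,2), (3,0), (3,2).
  (2,0) → (3,1).
  (2,1): no empty cell satisfies it; stays.
  (2,2) → (2,0).
  (3,0): now satisfied by earlier moves; stays.
  (3,2): now satisfied by earlier moves; stays.
Resulting grid:
2 2 2
2 2 2
2 1 _
2 1 1
Unsatisfied now: (2,1).

1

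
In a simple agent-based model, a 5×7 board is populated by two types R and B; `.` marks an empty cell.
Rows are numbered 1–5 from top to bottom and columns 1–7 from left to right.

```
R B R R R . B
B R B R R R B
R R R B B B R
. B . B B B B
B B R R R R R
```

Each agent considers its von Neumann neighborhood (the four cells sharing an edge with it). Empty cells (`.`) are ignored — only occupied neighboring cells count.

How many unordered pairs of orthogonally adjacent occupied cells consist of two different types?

Scan each occupied cell's neighbors to the right and below so each pair is counted once.
From row 1: 5 unlike of 10 pairs (running 5/10).
From row 2: 10 unlike of 13 pairs (running 15/23).
From row 3: 4 unlike of 11 pairs (running 19/34).
From row 4: 4 unlike of 8 pairs (running 23/42).
From row 5: 1 unlike of 6 pairs (running 24/48).
Total adjacent occupied pairs: 48; unlike-type pairs: 24.

24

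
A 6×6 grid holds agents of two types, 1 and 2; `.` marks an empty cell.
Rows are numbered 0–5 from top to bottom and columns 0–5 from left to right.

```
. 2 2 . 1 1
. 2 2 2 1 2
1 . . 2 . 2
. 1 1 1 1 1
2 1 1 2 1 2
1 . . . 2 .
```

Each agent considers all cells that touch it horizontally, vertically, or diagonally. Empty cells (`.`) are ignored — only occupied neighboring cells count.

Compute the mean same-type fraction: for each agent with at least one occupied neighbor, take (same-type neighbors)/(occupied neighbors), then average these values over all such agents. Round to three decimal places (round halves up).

0.557

(0,1)2 3/3
(0,2)2 4/4
(0,4)1 2/4
(0,5)1 2/3
(1,1)2 3/4
(1,2)2 5/5
(1,3)2 3/5
(1,4)1 2/6
(1,5)2 1/4
(2,0)1 1/2
(2,3)2 2/6
(2,5)2 1/4
(3,1)1 4/5
(3,2)1 4/6
(3,3)1 4/6
(3,4)1 3/7
(3,5)1 2/4
(4,0)2 0/3
(4,1)1 4/5
(4,2)1 4/5
(4,3)2 1/6
(4,4)1 3/6
(4,5)2 1/4
(5,0)1 1/2
(5,4)2 2/3
Sum over 25 agents: 3/3 + 4/4 + 2/4 + 2/3 + 3/4 + 5/5 + 3/5 + 2/6 + 1/4 + 1/2 + 2/6 + 1/4 + 4/5 + 4/6 + 4/6 + 3/7 + 2/4 + 0/3 + 4/5 + 4/5 + 1/6 + 3/6 + 1/4 + 1/2 + 2/3 = 195/14; mean = 195/14 ÷ 25 = 39/70 = 0.557142… → 0.557.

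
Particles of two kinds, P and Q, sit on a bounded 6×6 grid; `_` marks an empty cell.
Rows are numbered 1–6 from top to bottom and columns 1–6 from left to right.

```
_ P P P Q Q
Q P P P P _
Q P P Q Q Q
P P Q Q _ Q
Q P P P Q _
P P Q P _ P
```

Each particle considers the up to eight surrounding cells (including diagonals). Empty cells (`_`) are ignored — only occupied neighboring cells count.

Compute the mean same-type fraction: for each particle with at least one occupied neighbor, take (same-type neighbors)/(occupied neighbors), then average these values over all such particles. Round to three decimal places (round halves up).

0.518

Row 1: (1,2)P 3/4 · (1,3)P 5/5 · (1,4)P 4/5 · (1,5)Q 1/4 · (1,6)Q 1/2
Row 2: (2,1)Q 1/4 · (2,2)P 5/7 · (2,3)P 7/8 · (2,4)P 5/8 · (2,5)P 2/7
Row 3: (3,1)Q 1/5 · (3,2)P 5/8 · (3,3)P 5/8 · (3,4)Q 3/7 · (3,5)Q 4/6 · (3,6)Q 2/3
Row 4: (4,1)P 3/5 · (4,2)P 5/8 · (4,3)Q 2/8 · (4,4)Q 4/7 · (4,6)Q 3/3
Row 5: (5,1)Q 0/5 · (5,2)P 5/8 · (5,3)P 5/8 · (5,4)P 2/6 · (5,5)Q 2/5
Row 6: (6,1)P 2/3 · (6,2)P 3/5 · (6,3)Q 0/5 · (6,4)P 2/4 · (6,6)P 0/1
Sum over 31 particles: 3/4 + 5/5 + 4/5 + 1/4 + 1/2 + 1/4 + 5/7 + 7/8 + 5/8 + 2/7 + 1/5 + 5/8 + 5/8 + 3/7 + 4/6 + 2/3 + 3/5 + 5/8 + 2/8 + 4/7 + 3/3 + 0/5 + 5/8 + 5/8 + 2/6 + 2/5 + 2/3 + 3/5 + 0/5 + 2/4 + 0/1 = 1927/120; mean = 1927/120 ÷ 31 = 1927/3720 = 0.518010… → 0.518.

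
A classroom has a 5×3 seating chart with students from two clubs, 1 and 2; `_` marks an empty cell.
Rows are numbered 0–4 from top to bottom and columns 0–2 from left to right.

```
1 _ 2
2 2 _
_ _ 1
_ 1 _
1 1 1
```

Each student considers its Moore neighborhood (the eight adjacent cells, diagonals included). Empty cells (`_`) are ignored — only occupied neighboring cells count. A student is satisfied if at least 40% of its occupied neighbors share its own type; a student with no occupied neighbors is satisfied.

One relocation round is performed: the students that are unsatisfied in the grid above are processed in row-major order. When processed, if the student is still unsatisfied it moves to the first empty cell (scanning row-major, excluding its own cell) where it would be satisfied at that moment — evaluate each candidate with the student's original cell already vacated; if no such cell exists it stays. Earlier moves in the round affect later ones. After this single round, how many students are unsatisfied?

Initially unsatisfied (in order): (0,0).
  (0,0) → (2,1).
Resulting grid:
_ _ 2
2 2 _
_ 1 1
_ 1 _
1 1 1
All satisfied now.

0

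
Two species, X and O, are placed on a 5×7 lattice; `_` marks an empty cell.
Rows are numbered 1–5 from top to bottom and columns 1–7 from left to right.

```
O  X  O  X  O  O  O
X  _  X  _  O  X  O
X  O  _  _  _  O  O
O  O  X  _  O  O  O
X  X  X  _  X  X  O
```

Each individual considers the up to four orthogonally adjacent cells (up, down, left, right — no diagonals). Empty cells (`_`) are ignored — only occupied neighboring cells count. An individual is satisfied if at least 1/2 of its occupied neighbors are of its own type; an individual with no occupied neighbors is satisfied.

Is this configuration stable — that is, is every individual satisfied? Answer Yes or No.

Row 1: (1,1)O 0/2 not · (1,2)X 0/2 not · (1,3)O 0/3 not · (1,4)X 0/2 not · (1,5)O 2/3 satisfied · (1,6)O 2/3 satisfied · (1,7)O 2/2 satisfied
Row 2: (2,1)X 1/2 satisfied · (2,3)X 0/1 not · (2,5)O 1/2 satisfied · (2,6)X 0/4 not · (2,7)O 2/3 satisfied
Row 3: (3,1)X 1/3 not · (3,2)O 1/2 satisfied · (3,6)O 2/3 satisfied · (3,7)O 3/3 satisfied
Row 4: (4,1)O 1/3 not · (4,2)O 2/4 satisfied · (4,3)X 1/2 satisfied · (4,5)O 1/2 satisfied · (4,6)O 3/4 satisfied · (4,7)O 3/3 satisfied
Row 5: (5,1)X 1/2 satisfied · (5,2)X 2/3 satisfied · (5,3)X 2/2 satisfied · (5,5)X 1/2 satisfied · (5,6)X 1/3 not · (5,7)O 1/2 satisfied
For instance (1,1) has only 0/2 same-type neighbors, below 1/2.

No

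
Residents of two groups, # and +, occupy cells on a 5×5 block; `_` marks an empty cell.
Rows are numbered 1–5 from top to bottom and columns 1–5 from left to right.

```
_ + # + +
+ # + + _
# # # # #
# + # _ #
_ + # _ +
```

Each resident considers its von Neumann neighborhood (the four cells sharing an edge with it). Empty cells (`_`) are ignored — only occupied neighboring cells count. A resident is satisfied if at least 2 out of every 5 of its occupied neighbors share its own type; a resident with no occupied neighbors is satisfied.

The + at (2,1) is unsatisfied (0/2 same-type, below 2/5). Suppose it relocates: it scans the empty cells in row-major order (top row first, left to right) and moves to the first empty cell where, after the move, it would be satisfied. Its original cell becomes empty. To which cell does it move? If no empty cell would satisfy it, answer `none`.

(1,1)

Vacating (2,1). Empty cells in order:
  (1,1): 1/1 same-type → satisfied — stop here.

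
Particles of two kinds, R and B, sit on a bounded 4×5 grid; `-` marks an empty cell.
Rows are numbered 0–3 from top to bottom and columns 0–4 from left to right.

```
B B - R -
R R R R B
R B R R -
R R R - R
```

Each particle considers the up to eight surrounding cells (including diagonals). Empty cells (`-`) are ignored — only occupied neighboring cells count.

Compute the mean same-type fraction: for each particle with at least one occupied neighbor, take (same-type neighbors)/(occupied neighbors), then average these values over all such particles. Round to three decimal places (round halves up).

0.590

Row 0: (0,0)B 1/3 · (0,1)B 1/4 · (0,3)R 2/3
Row 1: (1,0)R 2/5 · (1,1)R 4/7 · (1,2)R 5/7 · (1,3)R 4/5 · (1,4)B 0/3
Row 2: (2,0)R 4/5 · (2,1)B 0/8 · (2,2)R 6/7 · (2,3)R 5/6
Row 3: (3,0)R 2/3 · (3,1)R 4/5 · (3,2)R 3/4 · (3,4)R 1/1
Sum over 16 particles: 1/3 + 1/4 + 2/3 + 2/5 + 4/7 + 5/7 + 4/5 + 0/3 + 4/5 + 0/8 + 6/7 + 5/6 + 2/3 + 4/5 + 3/4 + 1/1 = 661/70; mean = 661/70 ÷ 16 = 661/1120 = 0.590178… → 0.590.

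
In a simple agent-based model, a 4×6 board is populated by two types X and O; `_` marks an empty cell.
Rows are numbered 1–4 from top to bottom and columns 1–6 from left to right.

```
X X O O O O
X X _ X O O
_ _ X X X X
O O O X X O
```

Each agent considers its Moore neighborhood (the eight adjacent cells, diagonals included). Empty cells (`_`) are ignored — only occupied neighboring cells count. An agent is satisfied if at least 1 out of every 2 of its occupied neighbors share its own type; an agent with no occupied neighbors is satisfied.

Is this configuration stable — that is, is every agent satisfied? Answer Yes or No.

No

(1,1)X 3/3 ✓
(1,2)X 3/4 ✓
(1,3)O 1/4 ✗
(1,4)O 3/4 ✓
(1,5)O 4/5 ✓
(1,6)O 3/3 ✓
(2,1)X 3/3 ✓
(2,2)X 4/5 ✓
(2,4)X 3/7 ✗
(2,5)O 4/8 ✓
(2,6)O 3/5 ✓
(3,3)X 4/6 ✓
(3,4)X 5/7 ✓
(3,5)X 5/8 ✓
(3,6)X 2/5 ✗
(4,1)O 1/1 ✓
(4,2)O 2/3 ✓
(4,3)O 1/4 ✗
(4,4)X 4/5 ✓
(4,5)X 4/5 ✓
(4,6)O 0/3 ✗
For instance (1,3) has only 1/4 same-type neighbors, below 1/2.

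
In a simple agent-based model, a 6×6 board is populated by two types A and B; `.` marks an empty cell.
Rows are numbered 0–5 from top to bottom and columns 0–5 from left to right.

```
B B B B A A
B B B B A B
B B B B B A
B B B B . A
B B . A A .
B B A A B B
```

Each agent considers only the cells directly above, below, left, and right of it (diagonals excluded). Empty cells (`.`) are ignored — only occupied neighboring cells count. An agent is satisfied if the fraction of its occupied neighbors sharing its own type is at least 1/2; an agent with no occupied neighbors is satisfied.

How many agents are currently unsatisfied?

5

Row 0: (0,0)B 2/2 ok · (0,1)B 3/3 ok · (0,2)B 3/3 ok · (0,3)B 2/3 ok · (0,4)A 2/3 ok · (0,5)A 1/2 ok
Row 1: (1,0)B 3/3 ok · (1,1)B 4/4 ok · (1,2)B 4/4 ok · (1,3)B 3/4 ok · (1,4)A 1/4 unhappy · (1,5)B 0/3 unhappy
Row 2: (2,0)B 3/3 ok · (2,1)B 4/4 ok · (2,2)B 4/4 ok · (2,3)B 4/4 ok · (2,4)B 1/3 unhappy · (2,5)A 1/3 unhappy
Row 3: (3,0)B 3/3 ok · (3,1)B 4/4 ok · (3,2)B 3/3 ok · (3,3)B 2/3 ok · (3,5)A 1/1 ok
Row 4: (4,0)B 3/3 ok · (4,1)B 3/3 ok · (4,3)A 2/3 ok · (4,4)A 1/2 ok
Row 5: (5,0)B 2/2 ok · (5,1)B 2/3 ok · (5,2)A 1/2 ok · (5,3)A 2/3 ok · (5,4)B 1/3 unhappy · (5,5)B 1/1 ok
Unsatisfied: (1,4), (1,5), (2,4), (2,5), (5,4) — 5 in total.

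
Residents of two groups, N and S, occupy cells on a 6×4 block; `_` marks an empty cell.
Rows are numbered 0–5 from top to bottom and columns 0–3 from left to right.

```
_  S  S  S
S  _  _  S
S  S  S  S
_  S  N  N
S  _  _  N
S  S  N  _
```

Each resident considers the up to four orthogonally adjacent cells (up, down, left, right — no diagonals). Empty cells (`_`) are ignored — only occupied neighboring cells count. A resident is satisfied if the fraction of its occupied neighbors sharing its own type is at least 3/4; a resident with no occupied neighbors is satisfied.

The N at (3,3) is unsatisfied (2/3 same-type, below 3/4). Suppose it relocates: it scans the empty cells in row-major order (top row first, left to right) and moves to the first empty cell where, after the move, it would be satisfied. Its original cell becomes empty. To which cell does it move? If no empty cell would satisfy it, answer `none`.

Vacating (3,3). Empty cells in order:
  (0,0): 0/2 same-type → still unsatisfied.
  (1,1): 0/3 same-type → still unsatisfied.
  (1,2): 0/3 same-type → still unsatisfied.
  (3,0): 0/3 same-type → still unsatisfied.
  (4,1): 0/3 same-type → still unsatisfied.
  (4,2): 3/3 same-type → satisfied — stop here.

(4,2)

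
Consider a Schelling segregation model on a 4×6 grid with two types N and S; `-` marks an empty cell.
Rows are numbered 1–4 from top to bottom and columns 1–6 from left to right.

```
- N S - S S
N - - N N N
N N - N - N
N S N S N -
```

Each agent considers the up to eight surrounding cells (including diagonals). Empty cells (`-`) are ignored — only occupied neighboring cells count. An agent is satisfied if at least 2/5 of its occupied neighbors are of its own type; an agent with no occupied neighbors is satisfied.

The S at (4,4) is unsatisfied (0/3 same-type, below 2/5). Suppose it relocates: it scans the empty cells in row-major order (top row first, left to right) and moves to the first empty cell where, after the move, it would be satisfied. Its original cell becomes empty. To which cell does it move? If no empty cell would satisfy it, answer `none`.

Vacating (4,4). Empty cells in order:
  (1,1): 0/2 same-type → still unsatisfied.
  (1,4): 2/4 same-type → satisfied — stop here.

(1,4)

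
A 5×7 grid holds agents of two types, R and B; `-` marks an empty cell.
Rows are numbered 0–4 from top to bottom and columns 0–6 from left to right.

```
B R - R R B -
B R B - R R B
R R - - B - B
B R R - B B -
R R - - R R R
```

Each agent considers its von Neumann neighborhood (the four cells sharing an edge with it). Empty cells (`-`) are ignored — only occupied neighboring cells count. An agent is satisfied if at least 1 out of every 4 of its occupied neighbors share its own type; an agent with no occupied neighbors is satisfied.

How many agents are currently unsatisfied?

Row 0: (0,0)B 1/2 ✓ · (0,1)R 1/2 ✓ · (0,3)R 1/1 ✓ · (0,4)R 2/3 ✓ · (0,5)B 0/2 ✗
Row 1: (1,0)B 1/3 ✓ · (1,1)R 2/4 ✓ · (1,2)B 0/1 ✗ · (1,4)R 2/3 ✓ · (1,5)R 1/3 ✓ · (1,6)B 1/2 ✓
Row 2: (2,0)R 1/3 ✓ · (2,1)R 3/3 ✓ · (2,4)B 1/2 ✓ · (2,6)B 1/1 ✓
Row 3: (3,0)B 0/3 ✗ · (3,1)R 3/4 ✓ · (3,2)R 1/1 ✓ · (3,4)B 2/3 ✓ · (3,5)B 1/2 ✓
Row 4: (4,0)R 1/2 ✓ · (4,1)R 2/2 ✓ · (4,4)R 1/2 ✓ · (4,5)R 2/3 ✓ · (4,6)R 1/1 ✓
Unsatisfied: (0,5), (1,2), (3,0) — 3 in total.

3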